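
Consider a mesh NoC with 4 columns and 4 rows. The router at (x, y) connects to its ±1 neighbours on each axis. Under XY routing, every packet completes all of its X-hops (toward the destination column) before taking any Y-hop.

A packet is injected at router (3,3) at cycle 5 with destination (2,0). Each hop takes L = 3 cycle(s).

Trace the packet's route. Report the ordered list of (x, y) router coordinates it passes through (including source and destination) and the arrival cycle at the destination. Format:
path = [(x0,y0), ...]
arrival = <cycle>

hop 0: (3,3) @ cyc 5
hop 1: (2,3) @ cyc 8  [W]
hop 2: (2,2) @ cyc 11  [S]
hop 3: (2,1) @ cyc 14  [S]
hop 4: (2,0) @ cyc 17  [S]

path = [(3,3), (2,3), (2,2), (2,1), (2,0)]
arrival = 17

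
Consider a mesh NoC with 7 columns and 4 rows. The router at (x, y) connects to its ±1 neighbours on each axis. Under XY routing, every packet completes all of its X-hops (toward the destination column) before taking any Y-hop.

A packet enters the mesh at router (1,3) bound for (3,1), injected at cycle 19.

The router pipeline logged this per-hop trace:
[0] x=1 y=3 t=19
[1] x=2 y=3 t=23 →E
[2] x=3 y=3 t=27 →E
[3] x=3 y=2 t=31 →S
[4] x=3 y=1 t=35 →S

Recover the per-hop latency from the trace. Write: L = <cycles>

L = 4

From hop 0 (19) to hop 1 (23): +4 cycles.
That increment is L by definition: L = 4.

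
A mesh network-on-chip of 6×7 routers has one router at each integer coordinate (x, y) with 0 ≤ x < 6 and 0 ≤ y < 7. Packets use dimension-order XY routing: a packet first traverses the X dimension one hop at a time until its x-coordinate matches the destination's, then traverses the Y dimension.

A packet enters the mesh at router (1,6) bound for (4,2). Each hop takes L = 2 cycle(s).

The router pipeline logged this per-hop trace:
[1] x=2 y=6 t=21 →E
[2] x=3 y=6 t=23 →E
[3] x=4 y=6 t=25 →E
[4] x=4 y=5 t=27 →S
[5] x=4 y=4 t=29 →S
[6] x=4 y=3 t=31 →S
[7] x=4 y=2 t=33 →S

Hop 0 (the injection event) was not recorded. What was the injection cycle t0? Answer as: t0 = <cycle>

At hop 1 the cycle is 21; in general cyc_k = t0 + kL.
t0 = cyc[1] − L = 21 − 2 = 19.

t0 = 19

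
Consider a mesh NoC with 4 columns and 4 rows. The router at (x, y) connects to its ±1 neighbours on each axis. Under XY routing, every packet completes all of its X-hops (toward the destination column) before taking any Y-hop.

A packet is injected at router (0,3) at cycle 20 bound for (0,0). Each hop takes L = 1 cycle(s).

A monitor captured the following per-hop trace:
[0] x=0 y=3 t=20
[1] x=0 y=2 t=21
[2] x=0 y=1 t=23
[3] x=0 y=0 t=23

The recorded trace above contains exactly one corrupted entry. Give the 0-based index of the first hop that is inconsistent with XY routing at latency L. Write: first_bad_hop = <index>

first_bad_hop = 2

hop 1: step (+0,-1), +1 cyc — ok
hop 2: step (+0,-1), +2 cyc — BAD: Δcyc=2≠L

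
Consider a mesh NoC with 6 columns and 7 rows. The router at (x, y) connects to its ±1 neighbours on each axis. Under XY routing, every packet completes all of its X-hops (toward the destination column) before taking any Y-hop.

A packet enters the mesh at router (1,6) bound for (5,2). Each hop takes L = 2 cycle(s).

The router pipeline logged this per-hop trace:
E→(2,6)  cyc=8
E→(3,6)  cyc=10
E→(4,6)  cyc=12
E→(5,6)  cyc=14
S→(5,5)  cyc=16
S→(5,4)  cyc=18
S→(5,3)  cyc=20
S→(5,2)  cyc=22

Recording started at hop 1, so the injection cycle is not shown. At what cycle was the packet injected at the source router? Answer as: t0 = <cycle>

t0 = 6

cyc[1] = 8 and cyc[k] = t0 + k·L for every k.
Therefore t0 = 8 − L = 6.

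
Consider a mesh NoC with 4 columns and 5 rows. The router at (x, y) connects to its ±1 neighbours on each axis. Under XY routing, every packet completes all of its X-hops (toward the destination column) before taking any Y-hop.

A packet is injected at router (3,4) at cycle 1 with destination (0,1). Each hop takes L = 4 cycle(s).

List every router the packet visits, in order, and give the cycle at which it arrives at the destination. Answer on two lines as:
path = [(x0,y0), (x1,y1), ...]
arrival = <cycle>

path = [(3,4), (2,4), (1,4), (0,4), (0,3), (0,2), (0,1)]
arrival = 25

src (3,4)  cyc=1
W→(2,4)  cyc=5
W→(1,4)  cyc=9
W→(0,4)  cyc=13
S→(0,3)  cyc=17
S→(0,2)  cyc=21
S→(0,1)  cyc=25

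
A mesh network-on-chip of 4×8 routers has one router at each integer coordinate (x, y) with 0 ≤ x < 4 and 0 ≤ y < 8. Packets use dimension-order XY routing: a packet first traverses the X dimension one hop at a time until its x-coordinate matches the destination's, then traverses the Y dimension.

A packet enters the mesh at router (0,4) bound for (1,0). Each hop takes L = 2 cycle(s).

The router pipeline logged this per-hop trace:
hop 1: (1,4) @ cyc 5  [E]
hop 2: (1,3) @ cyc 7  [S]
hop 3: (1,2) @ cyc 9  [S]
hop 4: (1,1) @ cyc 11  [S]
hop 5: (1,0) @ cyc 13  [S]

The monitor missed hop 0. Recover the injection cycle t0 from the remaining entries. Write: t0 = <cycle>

t0 = 3

At hop 1 the cycle is 5; in general cyc_k = t0 + kL.
Therefore t0 = 5 − L = 3.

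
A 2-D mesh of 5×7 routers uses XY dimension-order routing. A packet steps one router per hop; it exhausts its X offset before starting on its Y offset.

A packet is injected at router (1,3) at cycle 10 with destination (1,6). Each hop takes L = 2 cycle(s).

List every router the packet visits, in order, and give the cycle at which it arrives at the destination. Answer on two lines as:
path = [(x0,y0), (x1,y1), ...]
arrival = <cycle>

src (1,3)  cyc=10
N→(1,4)  cyc=12
N→(1,5)  cyc=14
N→(1,6)  cyc=16

path = [(1,3), (1,4), (1,5), (1,6)]
arrival = 16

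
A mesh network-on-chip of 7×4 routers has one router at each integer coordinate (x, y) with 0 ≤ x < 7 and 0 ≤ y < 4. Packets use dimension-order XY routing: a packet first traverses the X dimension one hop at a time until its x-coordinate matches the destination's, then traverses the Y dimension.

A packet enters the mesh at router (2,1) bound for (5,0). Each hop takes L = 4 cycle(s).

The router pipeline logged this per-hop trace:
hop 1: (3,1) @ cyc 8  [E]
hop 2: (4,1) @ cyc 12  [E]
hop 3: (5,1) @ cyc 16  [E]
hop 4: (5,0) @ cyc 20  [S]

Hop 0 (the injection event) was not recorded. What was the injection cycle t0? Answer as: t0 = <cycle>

Hop 1 reached at cycle 8; hop k is at t0 + k·L.
t0 = cyc[1] − L = 8 − 4 = 4.

t0 = 4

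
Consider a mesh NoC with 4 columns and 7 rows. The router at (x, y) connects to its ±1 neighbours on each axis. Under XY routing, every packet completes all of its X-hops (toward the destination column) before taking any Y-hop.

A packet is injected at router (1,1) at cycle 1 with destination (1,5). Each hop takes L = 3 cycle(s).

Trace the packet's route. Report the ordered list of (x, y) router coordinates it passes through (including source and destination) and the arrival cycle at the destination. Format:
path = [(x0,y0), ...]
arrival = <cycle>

path = [(1,1), (1,2), (1,3), (1,4), (1,5)]
arrival = 13

hop 0: (1,1) @ cyc 1
hop 1: (1,2) @ cyc 4  [N]
hop 2: (1,3) @ cyc 7  [N]
hop 3: (1,4) @ cyc 10  [N]
hop 4: (1,5) @ cyc 13  [N]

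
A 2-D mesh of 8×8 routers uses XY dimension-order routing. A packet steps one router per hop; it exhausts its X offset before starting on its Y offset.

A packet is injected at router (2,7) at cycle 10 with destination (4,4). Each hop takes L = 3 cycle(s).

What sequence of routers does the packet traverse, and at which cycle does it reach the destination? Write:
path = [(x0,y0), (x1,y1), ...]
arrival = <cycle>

src (2,7)  cyc=10
E→(3,7)  cyc=13
E→(4,7)  cyc=16
S→(4,6)  cyc=19
S→(4,5)  cyc=22
S→(4,4)  cyc=25

path = [(2,7), (3,7), (4,7), (4,6), (4,5), (4,4)]
arrival = 25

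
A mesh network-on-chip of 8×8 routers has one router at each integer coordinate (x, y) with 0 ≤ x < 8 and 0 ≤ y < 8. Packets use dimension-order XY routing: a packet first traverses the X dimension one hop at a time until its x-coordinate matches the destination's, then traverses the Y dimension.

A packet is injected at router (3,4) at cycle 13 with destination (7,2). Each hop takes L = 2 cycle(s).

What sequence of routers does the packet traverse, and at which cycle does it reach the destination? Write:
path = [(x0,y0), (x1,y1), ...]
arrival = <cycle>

path = [(3,4), (4,4), (5,4), (6,4), (7,4), (7,3), (7,2)]
arrival = 25

hop 0: (3,4) @ cyc 13
hop 1: (4,4) @ cyc 15  [E]
hop 2: (5,4) @ cyc 17  [E]
hop 3: (6,4) @ cyc 19  [E]
hop 4: (7,4) @ cyc 21  [E]
hop 5: (7,3) @ cyc 23  [S]
hop 6: (7,2) @ cyc 25  [S]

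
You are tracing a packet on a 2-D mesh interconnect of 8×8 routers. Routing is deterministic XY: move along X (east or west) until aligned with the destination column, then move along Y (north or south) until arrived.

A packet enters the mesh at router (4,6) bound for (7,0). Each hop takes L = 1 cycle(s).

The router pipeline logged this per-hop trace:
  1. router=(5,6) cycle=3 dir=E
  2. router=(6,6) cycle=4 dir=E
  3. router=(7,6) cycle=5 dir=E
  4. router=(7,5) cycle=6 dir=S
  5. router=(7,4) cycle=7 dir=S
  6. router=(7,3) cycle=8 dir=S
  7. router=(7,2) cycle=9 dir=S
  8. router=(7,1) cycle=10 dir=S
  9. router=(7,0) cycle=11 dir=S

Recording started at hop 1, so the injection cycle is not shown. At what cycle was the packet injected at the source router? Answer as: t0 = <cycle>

Hop 1 reached at cycle 3; hop k is at t0 + k·L.
t0 = cyc[1] − L = 3 − 1 = 2.

t0 = 2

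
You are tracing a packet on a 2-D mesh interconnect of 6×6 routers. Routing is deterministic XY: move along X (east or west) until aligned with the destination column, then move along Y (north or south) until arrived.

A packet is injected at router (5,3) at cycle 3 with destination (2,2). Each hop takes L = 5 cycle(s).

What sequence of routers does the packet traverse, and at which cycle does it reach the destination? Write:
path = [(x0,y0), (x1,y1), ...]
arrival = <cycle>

#0 — 5,3 | c3
#1 — 4,3 | c8 | W
#2 — 3,3 | c13 | W
#3 — 2,3 | c18 | W
#4 — 2,2 | c23 | S

path = [(5,3), (4,3), (3,3), (2,3), (2,2)]
arrival = 23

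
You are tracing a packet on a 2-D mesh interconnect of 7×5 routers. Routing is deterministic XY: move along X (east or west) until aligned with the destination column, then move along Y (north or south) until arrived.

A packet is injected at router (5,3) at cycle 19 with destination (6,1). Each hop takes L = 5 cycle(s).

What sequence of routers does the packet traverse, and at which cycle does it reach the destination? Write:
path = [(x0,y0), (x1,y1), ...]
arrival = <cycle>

src (5,3)  cyc=19
E→(6,3)  cyc=24
S→(6,2)  cyc=29
S→(6,1)  cyc=34

path = [(5,3), (6,3), (6,2), (6,1)]
arrival = 34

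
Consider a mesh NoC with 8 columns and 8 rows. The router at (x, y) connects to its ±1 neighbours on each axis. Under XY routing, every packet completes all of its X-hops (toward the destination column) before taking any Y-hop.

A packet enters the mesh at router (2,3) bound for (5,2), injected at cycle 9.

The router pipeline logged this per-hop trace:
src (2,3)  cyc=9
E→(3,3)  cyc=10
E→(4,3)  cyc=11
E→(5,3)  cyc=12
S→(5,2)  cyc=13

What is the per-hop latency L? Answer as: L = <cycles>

L = 1

Δcyc across hop 0→1: 10 − 9 = 1.
Per-hop latency L = Δcyc = 1.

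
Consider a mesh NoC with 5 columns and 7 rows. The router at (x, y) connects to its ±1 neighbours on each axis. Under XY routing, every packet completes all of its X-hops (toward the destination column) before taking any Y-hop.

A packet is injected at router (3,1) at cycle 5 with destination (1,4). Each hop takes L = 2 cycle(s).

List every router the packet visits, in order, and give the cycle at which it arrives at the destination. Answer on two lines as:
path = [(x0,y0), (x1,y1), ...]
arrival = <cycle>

path = [(3,1), (2,1), (1,1), (1,2), (1,3), (1,4)]
arrival = 15

hop 0: (3,1) @ cyc 5
hop 1: (2,1) @ cyc 7  [W]
hop 2: (1,1) @ cyc 9  [W]
hop 3: (1,2) @ cyc 11  [N]
hop 4: (1,3) @ cyc 13  [N]
hop 5: (1,4) @ cyc 15  [N]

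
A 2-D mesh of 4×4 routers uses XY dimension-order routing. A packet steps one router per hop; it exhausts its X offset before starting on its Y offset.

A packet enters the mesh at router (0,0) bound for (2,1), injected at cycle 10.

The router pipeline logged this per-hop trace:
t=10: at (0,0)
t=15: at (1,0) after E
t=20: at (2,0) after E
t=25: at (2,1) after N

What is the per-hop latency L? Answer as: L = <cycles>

L = 5

cyc[1] − cyc[0] = 15 − 10 = 5.
That increment is L by definition: L = 5.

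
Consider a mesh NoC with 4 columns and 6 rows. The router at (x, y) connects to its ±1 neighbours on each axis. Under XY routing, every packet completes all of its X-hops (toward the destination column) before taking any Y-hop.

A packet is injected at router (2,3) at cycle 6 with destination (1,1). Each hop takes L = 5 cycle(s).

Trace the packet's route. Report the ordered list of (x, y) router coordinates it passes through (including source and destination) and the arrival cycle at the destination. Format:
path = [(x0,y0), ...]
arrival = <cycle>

path = [(2,3), (1,3), (1,2), (1,1)]
arrival = 21

src (2,3)  cyc=6
W→(1,3)  cyc=11
S→(1,2)  cyc=16
S→(1,1)  cyc=21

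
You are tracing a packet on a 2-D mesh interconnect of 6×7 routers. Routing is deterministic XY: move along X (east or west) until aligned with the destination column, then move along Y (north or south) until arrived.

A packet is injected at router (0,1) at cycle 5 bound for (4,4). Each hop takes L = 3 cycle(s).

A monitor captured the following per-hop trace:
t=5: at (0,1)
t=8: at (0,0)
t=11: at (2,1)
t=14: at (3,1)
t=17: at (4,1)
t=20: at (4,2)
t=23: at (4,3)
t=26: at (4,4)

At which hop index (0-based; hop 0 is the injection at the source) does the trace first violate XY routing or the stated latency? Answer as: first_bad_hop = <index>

first_bad_hop = 1

hop 1: step (+0,-1), +3 cyc — BAD: Y-move but x=0≠4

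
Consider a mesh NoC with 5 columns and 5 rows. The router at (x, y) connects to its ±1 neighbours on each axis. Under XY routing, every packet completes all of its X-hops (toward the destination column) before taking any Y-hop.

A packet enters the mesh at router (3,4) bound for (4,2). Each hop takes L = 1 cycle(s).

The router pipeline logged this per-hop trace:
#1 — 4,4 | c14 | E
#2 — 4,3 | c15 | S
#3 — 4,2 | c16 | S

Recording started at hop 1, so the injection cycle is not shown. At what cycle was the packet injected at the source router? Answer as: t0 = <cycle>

t0 = 13

The first recorded entry is hop 1 at cycle 14.
Therefore t0 = 14 − L = 13.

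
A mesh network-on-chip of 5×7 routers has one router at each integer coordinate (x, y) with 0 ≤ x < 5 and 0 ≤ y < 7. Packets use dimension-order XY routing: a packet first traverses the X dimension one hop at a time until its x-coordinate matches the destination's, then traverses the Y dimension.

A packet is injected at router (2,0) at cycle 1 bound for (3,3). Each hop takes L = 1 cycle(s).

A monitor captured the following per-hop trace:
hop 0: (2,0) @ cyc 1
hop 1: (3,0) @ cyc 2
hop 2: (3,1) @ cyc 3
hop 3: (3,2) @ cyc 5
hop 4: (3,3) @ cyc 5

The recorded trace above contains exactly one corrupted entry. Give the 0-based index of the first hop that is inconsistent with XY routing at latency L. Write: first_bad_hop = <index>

first_bad_hop = 3

hop 1: step (+1,+0), +1 cyc — ok
hop 2: step (+0,+1), +1 cyc — ok
hop 3: step (+0,+1), +2 cyc — BAD: Δcyc=2≠L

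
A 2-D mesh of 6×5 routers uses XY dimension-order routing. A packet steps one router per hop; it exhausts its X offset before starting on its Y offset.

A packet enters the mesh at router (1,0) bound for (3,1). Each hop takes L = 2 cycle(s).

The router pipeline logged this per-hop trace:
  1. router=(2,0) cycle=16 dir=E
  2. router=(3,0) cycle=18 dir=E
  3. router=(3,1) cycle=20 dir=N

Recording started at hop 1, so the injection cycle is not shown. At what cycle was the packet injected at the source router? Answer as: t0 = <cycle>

t0 = 14

The first recorded entry is hop 1 at cycle 16.
So t0 = 16 − 1·2 = 14.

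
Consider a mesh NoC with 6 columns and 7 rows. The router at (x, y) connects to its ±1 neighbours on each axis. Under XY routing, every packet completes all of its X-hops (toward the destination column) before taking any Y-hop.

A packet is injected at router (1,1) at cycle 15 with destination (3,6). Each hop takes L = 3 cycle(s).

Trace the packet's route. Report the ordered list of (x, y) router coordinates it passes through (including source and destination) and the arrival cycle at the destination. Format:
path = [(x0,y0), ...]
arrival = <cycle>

t=15: at (1,1)
t=18: at (2,1) after E
t=21: at (3,1) after E
t=24: at (3,2) after N
t=27: at (3,3) after N
t=30: at (3,4) after N
t=33: at (3,5) after N
t=36: at (3,6) after N

path = [(1,1), (2,1), (3,1), (3,2), (3,3), (3,4), (3,5), (3,6)]
arrival = 36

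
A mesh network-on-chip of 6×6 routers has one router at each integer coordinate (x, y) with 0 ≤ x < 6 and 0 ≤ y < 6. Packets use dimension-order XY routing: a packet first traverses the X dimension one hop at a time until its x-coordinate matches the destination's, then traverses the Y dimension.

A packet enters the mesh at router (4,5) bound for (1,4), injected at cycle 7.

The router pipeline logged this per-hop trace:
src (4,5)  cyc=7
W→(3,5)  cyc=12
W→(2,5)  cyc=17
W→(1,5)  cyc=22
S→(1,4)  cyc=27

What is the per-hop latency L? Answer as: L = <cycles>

L = 5

cyc[1] − cyc[0] = 12 − 7 = 5.
Each hop adds L, hence L = 5.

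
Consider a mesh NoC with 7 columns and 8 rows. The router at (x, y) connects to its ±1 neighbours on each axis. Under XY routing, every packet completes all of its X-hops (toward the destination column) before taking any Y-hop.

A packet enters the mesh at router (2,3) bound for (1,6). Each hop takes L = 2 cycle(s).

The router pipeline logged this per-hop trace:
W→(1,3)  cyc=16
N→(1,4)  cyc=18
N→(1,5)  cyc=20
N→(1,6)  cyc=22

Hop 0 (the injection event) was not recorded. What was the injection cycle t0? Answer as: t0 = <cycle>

t0 = 14

Hop 1 reached at cycle 16; hop k is at t0 + k·L.
Therefore t0 = 16 − L = 14.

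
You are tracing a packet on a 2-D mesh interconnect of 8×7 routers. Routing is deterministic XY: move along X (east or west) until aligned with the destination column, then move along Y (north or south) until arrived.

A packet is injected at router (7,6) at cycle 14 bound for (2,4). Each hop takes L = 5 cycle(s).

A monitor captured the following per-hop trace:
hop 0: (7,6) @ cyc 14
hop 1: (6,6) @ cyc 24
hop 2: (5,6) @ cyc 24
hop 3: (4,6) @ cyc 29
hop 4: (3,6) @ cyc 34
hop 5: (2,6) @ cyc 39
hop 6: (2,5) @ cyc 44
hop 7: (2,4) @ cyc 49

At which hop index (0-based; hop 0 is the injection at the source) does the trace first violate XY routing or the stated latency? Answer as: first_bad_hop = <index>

  1: Δx=-1 Δy=+0 Δt=10 [BAD: Δcyc=10≠L]

first_bad_hop = 1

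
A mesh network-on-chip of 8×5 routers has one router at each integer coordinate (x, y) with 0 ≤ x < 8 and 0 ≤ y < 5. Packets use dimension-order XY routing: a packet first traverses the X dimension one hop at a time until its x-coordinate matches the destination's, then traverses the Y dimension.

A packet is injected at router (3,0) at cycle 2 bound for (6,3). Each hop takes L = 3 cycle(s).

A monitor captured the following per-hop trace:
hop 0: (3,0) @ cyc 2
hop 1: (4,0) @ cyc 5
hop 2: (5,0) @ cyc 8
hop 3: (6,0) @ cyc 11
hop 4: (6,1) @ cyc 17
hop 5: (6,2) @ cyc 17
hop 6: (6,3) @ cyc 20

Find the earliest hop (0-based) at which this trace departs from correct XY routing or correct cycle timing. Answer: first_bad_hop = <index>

first_bad_hop = 4

  1: Δx=+1 Δy=+0 Δt=3 [ok]
  2: Δx=+1 Δy=+0 Δt=3 [ok]
  3: Δx=+1 Δy=+0 Δt=3 [ok]
  4: Δx=+0 Δy=+1 Δt=6 [BAD: Δcyc=6≠L]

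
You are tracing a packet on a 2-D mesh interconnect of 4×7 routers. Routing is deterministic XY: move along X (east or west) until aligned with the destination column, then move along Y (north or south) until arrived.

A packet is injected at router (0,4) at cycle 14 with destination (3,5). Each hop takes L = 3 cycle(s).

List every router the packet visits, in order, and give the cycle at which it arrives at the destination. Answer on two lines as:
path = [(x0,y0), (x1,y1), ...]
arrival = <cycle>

path = [(0,4), (1,4), (2,4), (3,4), (3,5)]
arrival = 26

  0. router=(0,4) cycle=14 (inject)
  1. router=(1,4) cycle=17 dir=E
  2. router=(2,4) cycle=20 dir=E
  3. router=(3,4) cycle=23 dir=E
  4. router=(3,5) cycle=26 dir=N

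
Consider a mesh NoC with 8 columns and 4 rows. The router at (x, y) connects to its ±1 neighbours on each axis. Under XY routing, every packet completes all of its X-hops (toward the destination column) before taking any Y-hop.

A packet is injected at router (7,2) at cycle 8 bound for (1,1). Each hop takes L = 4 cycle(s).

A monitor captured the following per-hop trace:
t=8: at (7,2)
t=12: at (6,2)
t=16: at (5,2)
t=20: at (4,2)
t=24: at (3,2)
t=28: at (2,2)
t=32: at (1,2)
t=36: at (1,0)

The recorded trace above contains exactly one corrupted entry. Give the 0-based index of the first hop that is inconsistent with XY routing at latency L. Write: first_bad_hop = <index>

check 1→ d=(-1,0) cyc+4: ok
check 2→ d=(-1,0) cyc+4: ok
check 3→ d=(-1,0) cyc+4: ok
check 4→ d=(-1,0) cyc+4: ok
check 5→ d=(-1,0) cyc+4: ok
check 6→ d=(-1,0) cyc+4: ok
check 7→ d=(0,-2) cyc+4: BAD: non-unit step

first_bad_hop = 7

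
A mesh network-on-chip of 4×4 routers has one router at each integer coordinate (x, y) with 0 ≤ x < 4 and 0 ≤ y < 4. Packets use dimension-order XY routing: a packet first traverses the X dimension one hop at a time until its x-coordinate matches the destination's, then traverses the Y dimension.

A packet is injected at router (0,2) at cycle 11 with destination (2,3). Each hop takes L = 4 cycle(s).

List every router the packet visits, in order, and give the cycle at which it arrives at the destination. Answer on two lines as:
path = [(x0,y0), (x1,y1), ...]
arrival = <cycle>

  0. router=(0,2) cycle=11 (inject)
  1. router=(1,2) cycle=15 dir=E
  2. router=(2,2) cycle=19 dir=E
  3. router=(2,3) cycle=23 dir=N

path = [(0,2), (1,2), (2,2), (2,3)]
arrival = 23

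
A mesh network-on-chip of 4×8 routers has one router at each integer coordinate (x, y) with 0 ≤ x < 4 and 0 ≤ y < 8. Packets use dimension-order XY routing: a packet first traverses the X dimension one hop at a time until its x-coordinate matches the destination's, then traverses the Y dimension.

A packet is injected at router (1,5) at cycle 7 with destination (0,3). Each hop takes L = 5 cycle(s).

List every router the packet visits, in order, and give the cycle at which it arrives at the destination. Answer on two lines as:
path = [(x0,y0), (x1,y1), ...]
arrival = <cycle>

path = [(1,5), (0,5), (0,4), (0,3)]
arrival = 22

  0. router=(1,5) cycle=7 (inject)
  1. router=(0,5) cycle=12 dir=W
  2. router=(0,4) cycle=17 dir=S
  3. router=(0,3) cycle=22 dir=S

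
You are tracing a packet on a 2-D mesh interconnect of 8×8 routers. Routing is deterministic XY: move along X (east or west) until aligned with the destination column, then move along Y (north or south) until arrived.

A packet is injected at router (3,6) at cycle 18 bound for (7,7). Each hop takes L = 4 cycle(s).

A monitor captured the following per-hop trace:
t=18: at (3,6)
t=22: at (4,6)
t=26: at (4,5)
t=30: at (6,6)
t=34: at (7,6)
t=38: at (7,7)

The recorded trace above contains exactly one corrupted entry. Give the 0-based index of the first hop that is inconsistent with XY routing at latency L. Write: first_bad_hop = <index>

[1] (+1,+0) / 4c ⇒ ok
[2] (+0,-1) / 4c ⇒ BAD: Y-move but x=4≠7

first_bad_hop = 2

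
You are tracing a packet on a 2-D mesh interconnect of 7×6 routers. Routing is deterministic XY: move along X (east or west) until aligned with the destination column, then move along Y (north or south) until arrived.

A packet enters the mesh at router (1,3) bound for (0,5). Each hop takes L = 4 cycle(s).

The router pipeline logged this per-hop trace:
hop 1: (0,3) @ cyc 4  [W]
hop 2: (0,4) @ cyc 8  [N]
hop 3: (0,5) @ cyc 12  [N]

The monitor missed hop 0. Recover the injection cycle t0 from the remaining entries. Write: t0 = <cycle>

The first recorded entry is hop 1 at cycle 4.
Therefore t0 = 4 − L = 0.

t0 = 0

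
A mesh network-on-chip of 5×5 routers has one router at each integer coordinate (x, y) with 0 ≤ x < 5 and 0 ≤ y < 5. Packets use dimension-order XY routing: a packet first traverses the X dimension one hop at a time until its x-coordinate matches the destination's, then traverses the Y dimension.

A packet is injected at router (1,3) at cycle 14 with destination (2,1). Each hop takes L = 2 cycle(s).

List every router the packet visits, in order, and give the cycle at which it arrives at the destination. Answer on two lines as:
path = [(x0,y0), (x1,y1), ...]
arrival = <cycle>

  0. router=(1,3) cycle=14 (inject)
  1. router=(2,3) cycle=16 dir=E
  2. router=(2,2) cycle=18 dir=S
  3. router=(2,1) cycle=20 dir=S

path = [(1,3), (2,3), (2,2), (2,1)]
arrival = 20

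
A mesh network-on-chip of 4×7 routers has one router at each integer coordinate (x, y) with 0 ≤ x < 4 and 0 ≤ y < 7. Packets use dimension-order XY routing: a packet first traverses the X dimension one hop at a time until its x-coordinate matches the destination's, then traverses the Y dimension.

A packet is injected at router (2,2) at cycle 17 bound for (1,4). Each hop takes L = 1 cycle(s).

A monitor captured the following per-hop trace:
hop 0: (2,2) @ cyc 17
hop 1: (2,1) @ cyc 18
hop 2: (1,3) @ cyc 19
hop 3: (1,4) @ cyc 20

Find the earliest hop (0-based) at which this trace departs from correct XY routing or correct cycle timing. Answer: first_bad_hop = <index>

check 1→ d=(0,-1) cyc+1: BAD: Y-move but x=2≠1

first_bad_hop = 1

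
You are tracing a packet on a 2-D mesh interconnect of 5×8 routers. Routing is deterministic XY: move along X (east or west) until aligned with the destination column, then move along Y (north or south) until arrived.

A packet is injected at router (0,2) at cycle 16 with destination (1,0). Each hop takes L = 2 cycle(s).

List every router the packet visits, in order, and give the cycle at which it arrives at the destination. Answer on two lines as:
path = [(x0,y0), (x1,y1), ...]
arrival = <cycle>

path = [(0,2), (1,2), (1,1), (1,0)]
arrival = 22

src (0,2)  cyc=16
E→(1,2)  cyc=18
S→(1,1)  cyc=20
S→(1,0)  cyc=22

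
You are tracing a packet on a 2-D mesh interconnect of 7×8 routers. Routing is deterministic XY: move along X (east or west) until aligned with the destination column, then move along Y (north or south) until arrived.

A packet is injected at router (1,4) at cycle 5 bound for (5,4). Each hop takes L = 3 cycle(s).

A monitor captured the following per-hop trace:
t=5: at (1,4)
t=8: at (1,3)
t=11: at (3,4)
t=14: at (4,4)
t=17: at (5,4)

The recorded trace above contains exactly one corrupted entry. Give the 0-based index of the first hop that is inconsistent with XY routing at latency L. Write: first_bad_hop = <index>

check 1→ d=(0,-1) cyc+3: BAD: Y-move but x=1≠5

first_bad_hop = 1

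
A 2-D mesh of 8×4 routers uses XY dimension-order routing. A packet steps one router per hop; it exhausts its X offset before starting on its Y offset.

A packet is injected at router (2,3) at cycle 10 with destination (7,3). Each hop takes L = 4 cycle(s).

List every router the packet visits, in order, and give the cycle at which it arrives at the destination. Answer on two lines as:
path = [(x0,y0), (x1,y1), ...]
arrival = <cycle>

path = [(2,3), (3,3), (4,3), (5,3), (6,3), (7,3)]
arrival = 30

t=10: at (2,3)
t=14: at (3,3) after E
t=18: at (4,3) after E
t=22: at (5,3) after E
t=26: at (6,3) after E
t=30: at (7,3) after E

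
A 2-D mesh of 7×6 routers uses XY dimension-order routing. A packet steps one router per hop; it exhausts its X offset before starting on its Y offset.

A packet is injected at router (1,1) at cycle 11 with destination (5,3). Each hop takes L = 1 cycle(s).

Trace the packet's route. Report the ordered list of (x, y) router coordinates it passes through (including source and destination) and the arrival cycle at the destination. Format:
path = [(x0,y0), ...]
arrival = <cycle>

src (1,1)  cyc=11
E→(2,1)  cyc=12
E→(3,1)  cyc=13
E→(4,1)  cyc=14
E→(5,1)  cyc=15
N→(5,2)  cyc=16
N→(5,3)  cyc=17

path = [(1,1), (2,1), (3,1), (4,1), (5,1), (5,2), (5,3)]
arrival = 17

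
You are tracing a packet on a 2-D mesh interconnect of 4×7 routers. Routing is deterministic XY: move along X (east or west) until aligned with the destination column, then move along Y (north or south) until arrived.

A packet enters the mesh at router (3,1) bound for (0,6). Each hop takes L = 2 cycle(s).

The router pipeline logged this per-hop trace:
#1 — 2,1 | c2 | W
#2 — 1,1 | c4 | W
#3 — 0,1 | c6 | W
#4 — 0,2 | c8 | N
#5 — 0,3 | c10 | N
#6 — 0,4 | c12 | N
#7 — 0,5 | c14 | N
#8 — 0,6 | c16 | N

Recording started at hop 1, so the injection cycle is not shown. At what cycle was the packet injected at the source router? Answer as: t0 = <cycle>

At hop 1 the cycle is 2; in general cyc_k = t0 + kL.
t0 = cyc[1] − L = 2 − 2 = 0.

t0 = 0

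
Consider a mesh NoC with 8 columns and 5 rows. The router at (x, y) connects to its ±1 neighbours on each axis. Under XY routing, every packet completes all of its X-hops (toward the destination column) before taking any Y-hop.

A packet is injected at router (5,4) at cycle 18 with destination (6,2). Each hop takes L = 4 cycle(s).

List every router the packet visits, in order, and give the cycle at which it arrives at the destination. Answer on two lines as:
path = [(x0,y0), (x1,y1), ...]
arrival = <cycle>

#0 — 5,4 | c18
#1 — 6,4 | c22 | E
#2 — 6,3 | c26 | S
#3 — 6,2 | c30 | S

path = [(5,4), (6,4), (6,3), (6,2)]
arrival = 30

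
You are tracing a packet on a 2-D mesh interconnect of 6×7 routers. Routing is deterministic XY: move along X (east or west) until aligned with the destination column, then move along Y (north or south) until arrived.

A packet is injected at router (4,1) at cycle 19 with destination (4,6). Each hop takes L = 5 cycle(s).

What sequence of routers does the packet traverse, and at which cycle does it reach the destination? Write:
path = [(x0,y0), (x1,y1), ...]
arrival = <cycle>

path = [(4,1), (4,2), (4,3), (4,4), (4,5), (4,6)]
arrival = 44

[0] x=4 y=1 t=19
[1] x=4 y=2 t=24 →N
[2] x=4 y=3 t=29 →N
[3] x=4 y=4 t=34 →N
[4] x=4 y=5 t=39 →N
[5] x=4 y=6 t=44 →N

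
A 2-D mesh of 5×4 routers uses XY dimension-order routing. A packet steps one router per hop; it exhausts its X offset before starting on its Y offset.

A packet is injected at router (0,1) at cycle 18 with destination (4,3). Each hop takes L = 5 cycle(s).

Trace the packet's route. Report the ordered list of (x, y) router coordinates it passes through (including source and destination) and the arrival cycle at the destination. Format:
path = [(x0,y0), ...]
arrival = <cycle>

path = [(0,1), (1,1), (2,1), (3,1), (4,1), (4,2), (4,3)]
arrival = 48

#0 — 0,1 | c18
#1 — 1,1 | c23 | E
#2 — 2,1 | c28 | E
#3 — 3,1 | c33 | E
#4 — 4,1 | c38 | E
#5 — 4,2 | c43 | N
#6 — 4,3 | c48 | N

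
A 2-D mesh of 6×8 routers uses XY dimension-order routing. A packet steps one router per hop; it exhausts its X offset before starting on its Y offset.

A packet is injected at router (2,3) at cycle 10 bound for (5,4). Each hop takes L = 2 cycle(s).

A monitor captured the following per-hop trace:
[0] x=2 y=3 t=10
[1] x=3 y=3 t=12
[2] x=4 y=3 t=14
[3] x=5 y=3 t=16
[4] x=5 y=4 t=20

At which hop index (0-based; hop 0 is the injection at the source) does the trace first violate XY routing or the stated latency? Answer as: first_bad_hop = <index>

check 1→ d=(1,0) cyc+2: ok
check 2→ d=(1,0) cyc+2: ok
check 3→ d=(1,0) cyc+2: ok
check 4→ d=(0,1) cyc+4: BAD: Δcyc=4≠L

first_bad_hop = 4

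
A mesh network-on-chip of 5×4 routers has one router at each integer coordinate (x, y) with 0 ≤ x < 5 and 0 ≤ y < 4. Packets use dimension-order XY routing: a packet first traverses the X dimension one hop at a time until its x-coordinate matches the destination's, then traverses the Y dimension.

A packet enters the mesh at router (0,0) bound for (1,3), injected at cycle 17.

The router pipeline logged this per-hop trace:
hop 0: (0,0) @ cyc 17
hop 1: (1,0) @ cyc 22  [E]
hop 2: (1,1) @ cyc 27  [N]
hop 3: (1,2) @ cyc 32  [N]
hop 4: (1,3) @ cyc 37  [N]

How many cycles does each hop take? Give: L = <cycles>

Between hops 0 and 1 the cycle counter advances 22 − 17 = 5.
That increment is L by definition: L = 5.

L = 5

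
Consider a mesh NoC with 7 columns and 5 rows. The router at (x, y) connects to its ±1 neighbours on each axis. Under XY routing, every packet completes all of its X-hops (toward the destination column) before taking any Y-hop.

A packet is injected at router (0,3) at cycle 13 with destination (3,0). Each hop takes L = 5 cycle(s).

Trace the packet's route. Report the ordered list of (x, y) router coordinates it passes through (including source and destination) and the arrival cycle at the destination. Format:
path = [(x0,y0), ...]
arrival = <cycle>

hop 0: (0,3) @ cyc 13
hop 1: (1,3) @ cyc 18  [E]
hop 2: (2,3) @ cyc 23  [E]
hop 3: (3,3) @ cyc 28  [E]
hop 4: (3,2) @ cyc 33  [S]
hop 5: (3,1) @ cyc 38  [S]
hop 6: (3,0) @ cyc 43  [S]

path = [(0,3), (1,3), (2,3), (3,3), (3,2), (3,1), (3,0)]
arrival = 43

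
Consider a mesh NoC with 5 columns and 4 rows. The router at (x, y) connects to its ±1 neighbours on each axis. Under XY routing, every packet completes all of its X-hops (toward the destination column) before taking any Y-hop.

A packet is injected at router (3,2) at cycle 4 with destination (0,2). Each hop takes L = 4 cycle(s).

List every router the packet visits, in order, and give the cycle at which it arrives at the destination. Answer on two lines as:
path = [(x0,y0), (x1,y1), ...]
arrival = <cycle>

#0 — 3,2 | c4
#1 — 2,2 | c8 | W
#2 — 1,2 | c12 | W
#3 — 0,2 | c16 | W

path = [(3,2), (2,2), (1,2), (0,2)]
arrival = 16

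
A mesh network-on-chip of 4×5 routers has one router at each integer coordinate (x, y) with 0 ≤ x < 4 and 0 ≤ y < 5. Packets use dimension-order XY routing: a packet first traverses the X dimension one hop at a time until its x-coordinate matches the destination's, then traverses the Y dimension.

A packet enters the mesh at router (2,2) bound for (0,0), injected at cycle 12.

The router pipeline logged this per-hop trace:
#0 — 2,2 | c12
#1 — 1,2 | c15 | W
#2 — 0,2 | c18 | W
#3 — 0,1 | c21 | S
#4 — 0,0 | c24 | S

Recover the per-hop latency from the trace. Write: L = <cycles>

L = 3

cyc[1] − cyc[0] = 15 − 12 = 3.
Per-hop latency L = Δcyc = 3.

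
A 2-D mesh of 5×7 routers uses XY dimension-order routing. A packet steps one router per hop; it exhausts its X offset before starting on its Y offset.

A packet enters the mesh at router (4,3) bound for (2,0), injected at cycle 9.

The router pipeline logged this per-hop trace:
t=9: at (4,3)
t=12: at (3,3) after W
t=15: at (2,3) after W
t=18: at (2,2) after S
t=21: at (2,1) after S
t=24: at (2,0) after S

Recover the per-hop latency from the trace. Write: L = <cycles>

From hop 0 (9) to hop 1 (12): +3 cycles.
Each hop adds L, hence L = 3.

L = 3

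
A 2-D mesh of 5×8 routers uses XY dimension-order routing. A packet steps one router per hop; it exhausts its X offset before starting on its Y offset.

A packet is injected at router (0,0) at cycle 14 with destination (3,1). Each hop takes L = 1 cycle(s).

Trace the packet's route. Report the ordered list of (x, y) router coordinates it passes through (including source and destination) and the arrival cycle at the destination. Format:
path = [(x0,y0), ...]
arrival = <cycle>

path = [(0,0), (1,0), (2,0), (3,0), (3,1)]
arrival = 18

hop 0: (0,0) @ cyc 14
hop 1: (1,0) @ cyc 15  [E]
hop 2: (2,0) @ cyc 16  [E]
hop 3: (3,0) @ cyc 17  [E]
hop 4: (3,1) @ cyc 18  [N]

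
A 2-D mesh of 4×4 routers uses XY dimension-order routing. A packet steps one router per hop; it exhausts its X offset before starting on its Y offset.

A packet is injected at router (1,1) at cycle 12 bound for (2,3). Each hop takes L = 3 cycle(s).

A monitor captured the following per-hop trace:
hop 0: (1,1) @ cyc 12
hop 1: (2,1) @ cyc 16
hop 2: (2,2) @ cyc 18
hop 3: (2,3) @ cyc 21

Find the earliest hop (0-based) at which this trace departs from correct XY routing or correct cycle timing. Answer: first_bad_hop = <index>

first_bad_hop = 1

check 1→ d=(1,0) cyc+4: BAD: Δcyc=4≠L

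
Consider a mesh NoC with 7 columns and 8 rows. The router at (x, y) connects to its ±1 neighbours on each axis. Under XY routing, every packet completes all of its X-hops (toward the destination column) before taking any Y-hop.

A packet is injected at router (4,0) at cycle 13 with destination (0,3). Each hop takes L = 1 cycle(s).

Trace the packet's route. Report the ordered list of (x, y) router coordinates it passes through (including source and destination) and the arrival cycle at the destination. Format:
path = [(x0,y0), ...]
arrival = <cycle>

t=13: at (4,0)
t=14: at (3,0) after W
t=15: at (2,0) after W
t=16: at (1,0) after W
t=17: at (0,0) after W
t=18: at (0,1) after N
t=19: at (0,2) after N
t=20: at (0,3) after N

path = [(4,0), (3,0), (2,0), (1,0), (0,0), (0,1), (0,2), (0,3)]
arrival = 20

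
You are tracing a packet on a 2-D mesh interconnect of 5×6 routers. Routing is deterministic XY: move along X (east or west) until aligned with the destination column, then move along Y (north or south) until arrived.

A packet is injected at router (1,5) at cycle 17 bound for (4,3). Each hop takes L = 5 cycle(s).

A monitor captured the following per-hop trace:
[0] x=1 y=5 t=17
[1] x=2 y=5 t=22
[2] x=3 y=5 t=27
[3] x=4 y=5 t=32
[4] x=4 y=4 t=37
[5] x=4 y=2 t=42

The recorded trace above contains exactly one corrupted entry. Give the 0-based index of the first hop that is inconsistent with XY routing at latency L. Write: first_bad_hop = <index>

first_bad_hop = 5

check 1→ d=(1,0) cyc+5: ok
check 2→ d=(1,0) cyc+5: ok
check 3→ d=(1,0) cyc+5: ok
check 4→ d=(0,-1) cyc+5: ok
check 5→ d=(0,-2) cyc+5: BAD: non-unit step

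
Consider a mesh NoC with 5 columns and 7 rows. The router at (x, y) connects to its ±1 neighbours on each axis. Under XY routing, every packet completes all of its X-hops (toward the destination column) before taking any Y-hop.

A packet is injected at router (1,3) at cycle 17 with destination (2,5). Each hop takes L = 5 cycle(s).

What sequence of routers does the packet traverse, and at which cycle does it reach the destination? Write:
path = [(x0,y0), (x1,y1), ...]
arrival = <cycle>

[0] x=1 y=3 t=17
[1] x=2 y=3 t=22 →E
[2] x=2 y=4 t=27 →N
[3] x=2 y=5 t=32 →N

path = [(1,3), (2,3), (2,4), (2,5)]
arrival = 32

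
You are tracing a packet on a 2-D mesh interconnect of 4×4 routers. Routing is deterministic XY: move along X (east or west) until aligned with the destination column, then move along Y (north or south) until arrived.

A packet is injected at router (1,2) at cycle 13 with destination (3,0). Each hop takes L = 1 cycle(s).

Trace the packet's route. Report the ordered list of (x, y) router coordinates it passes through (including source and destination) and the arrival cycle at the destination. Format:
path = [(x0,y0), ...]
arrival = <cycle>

path = [(1,2), (2,2), (3,2), (3,1), (3,0)]
arrival = 17

[0] x=1 y=2 t=13
[1] x=2 y=2 t=14 →E
[2] x=3 y=2 t=15 →E
[3] x=3 y=1 t=16 →S
[4] x=3 y=0 t=17 →S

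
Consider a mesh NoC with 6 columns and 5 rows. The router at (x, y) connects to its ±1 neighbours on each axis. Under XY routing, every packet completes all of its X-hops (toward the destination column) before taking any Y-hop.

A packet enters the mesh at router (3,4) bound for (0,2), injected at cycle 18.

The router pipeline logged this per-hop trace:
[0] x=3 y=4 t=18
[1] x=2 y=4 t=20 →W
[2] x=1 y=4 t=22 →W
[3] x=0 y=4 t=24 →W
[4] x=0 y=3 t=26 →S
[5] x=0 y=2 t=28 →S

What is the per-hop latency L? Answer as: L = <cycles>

From hop 0 (18) to hop 1 (20): +2 cycles.
One hop costs L cycles, so L = 2.

L = 2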